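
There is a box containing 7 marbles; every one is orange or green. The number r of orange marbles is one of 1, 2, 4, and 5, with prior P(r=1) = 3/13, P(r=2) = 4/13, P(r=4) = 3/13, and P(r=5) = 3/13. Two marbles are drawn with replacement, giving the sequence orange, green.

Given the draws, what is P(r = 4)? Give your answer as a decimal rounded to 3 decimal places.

0.290

Under each hypothesis, the probability of the observed sequence is: P(data | r = 1) = (1/7)(6/7) = 6/49; P(data | r = 2) = (2/7)(5/7) = 10/49; P(data | r = 4) = (4/7)(3/7) = 12/49; P(data | r = 5) = (5/7)(2/7) = 10/49.
Multiplying each by its prior: 3/13 · 6/49 = 18/637, 4/13 · 10/49 = 40/637, 3/13 · 12/49 = 36/637, 3/13 · 10/49 = 30/637; with total 124/637.
Therefore the posterior P(r = 4 | data) = (36/637) / (124/637) = 9/31.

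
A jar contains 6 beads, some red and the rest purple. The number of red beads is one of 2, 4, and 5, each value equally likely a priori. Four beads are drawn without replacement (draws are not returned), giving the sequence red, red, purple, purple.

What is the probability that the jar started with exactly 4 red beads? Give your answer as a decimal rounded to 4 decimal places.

0.5000

Under each hypothesis, the probability of the observed sequence is: P(data | r = 2) = (2/6)(1/5)(4/4)(3/3) = 1/15; P(data | r = 4) = (4/6)(3/5)(2/4)(1/3) = 1/15; P(data | r = 5) = (5/6)(4/5)(1/4)(0/3) = 0.
Weighting by the prior gives 1/3 · 1/15 = 1/45, 1/3 · 1/15 = 1/45, 1/3 · 0 = 0; summing to 2/45.
Therefore the posterior P(r = 4 | data) = (1/45) / (2/45) = 1/2.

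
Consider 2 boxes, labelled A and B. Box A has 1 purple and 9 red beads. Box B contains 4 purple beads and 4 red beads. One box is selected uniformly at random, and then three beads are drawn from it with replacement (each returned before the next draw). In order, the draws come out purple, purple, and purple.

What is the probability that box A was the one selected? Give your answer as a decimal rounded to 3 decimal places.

0.008

For each hypothesis, P(data | H) works out to: P(data | box A) = (1/10)(1/10)(1/10) = 0.001; P(data | box B) = (4/8)(4/8)(4/8) = 0.125.
The prior-weighted likelihoods are 1/2 · 0.001 = 0.0005, 1/2 · 0.125 = 0.0625; with total 0.063.
Hence P(box A | data) = (0.0005) / (0.063) = 0.0079365.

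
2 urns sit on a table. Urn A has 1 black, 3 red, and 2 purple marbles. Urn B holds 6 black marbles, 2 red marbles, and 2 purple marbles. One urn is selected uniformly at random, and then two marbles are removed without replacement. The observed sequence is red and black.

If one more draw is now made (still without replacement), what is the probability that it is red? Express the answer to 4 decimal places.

Under each hypothesis, the probability of the observed sequence is: P(data | urn A) = (3/6)(1/5) = 1/10; P(data | urn B) = (2/10)(6/9) = 2/15.
The prior-weighted likelihoods are 1/2 · 1/10 = 1/20, 1/2 · 2/15 = 1/15; with total 7/60.
Dividing through by the total gives posterior P(urn A | data) = 3/7, P(urn B | data) = 4/7.
The predictive probability is P(red next | data) = (1/2)(3/7) + (1/8)(4/7) = 2/7.

0.2857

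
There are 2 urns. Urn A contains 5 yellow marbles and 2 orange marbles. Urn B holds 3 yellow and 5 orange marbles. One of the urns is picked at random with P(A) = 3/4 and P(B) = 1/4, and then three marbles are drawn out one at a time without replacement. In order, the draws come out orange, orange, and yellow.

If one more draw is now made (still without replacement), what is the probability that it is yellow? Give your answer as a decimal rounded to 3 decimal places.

0.667

The likelihood of the observed sequence under each hypothesis: P(data | urn A) = (2/7)(1/6)(5/5) = 1/21; P(data | urn B) = (5/8)(4/7)(3/6) = 5/28.
The prior-weighted likelihoods are 3/4 · 1/21 = 1/28, 1/4 · 5/28 = 5/112; summing to 9/112.
Normalising, the posterior is P(urn A | data) = 4/9, P(urn B | data) = 5/9.
The predictive probability is P(yellow next | data) = (1)(4/9) + (2/5)(5/9) = 2/3.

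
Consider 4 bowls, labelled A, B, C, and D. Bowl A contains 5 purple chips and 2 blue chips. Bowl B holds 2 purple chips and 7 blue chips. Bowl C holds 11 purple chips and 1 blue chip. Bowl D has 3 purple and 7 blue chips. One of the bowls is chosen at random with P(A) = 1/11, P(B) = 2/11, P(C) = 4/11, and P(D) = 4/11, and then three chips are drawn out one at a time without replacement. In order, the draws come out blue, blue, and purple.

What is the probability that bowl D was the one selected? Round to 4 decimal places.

0.6476

The likelihood of the observed sequence under each hypothesis: P(data | bowl A) = (2/7)(1/6)(5/5) = 0.047619; P(data | bowl B) = (7/9)(6/8)(2/7) = 0.16667; P(data | bowl C) = (1/12)(0/11) = 0; P(data | bowl D) = (7/10)(6/9)(3/8) = 0.175.
Multiplying each by its prior: 1/11 · 0.047619 = 0.004329, 2/11 · 0.16667 = 0.030303, 4/11 · 0 = 0, 4/11 · 0.175 = 0.063636; summing to 0.098268.
So P(bowl D | data) = (0.063636) / (0.098268) = 0.64758.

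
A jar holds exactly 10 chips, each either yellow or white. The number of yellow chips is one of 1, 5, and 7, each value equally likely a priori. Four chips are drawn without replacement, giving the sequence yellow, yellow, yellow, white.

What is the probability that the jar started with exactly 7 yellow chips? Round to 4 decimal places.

0.6774

For each hypothesis, P(data | H) works out to: P(data | r = 1) = (1/10)(0/9) = 0; P(data | r = 5) = (5/10)(4/9)(3/8)(5/7) = 5/84; P(data | r = 7) = (7/10)(6/9)(5/8)(3/7) = 1/8.
The prior-weighted likelihoods are 1/3 · 0 = 0, 1/3 · 5/84 = 5/252, 1/3 · 1/8 = 1/24; these sum to 31/504.
Therefore the posterior P(r = 7 | data) = (1/24) / (31/504) = 21/31.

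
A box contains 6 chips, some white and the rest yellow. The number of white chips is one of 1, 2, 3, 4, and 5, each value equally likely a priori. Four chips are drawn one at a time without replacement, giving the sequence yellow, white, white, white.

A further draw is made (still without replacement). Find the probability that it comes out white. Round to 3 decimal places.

0.667

For each hypothesis, P(data | H) works out to: P(data | r = 1) = (5/6)(1/5)(0/4) = 0; P(data | r = 2) = (4/6)(2/5)(1/4)(0/3) = 0; P(data | r = 3) = (3/6)(3/5)(2/4)(1/3) = 1/20; P(data | r = 4) = (2/6)(4/5)(3/4)(2/3) = 2/15; P(data | r = 5) = (1/6)(5/5)(4/4)(3/3) = 1/6.
Multiplying each by its prior: 1/5 · 0 = 0, 1/5 · 0 = 0, 1/5 · 1/20 = 1/100, 1/5 · 2/15 = 2/75, 1/5 · 1/6 = 1/30; with total 7/100.
Normalising, the posterior is P(r = 1 | data) = 0, P(r = 2 | data) = 0, P(r = 3 | data) = 1/7, P(r = 4 | data) = 8/21, P(r = 5 | data) = 10/21.
Averaging over the posterior, P(white next | data) = (0)(1/7) + (1/2)(8/21) + (1)(10/21) = 2/3.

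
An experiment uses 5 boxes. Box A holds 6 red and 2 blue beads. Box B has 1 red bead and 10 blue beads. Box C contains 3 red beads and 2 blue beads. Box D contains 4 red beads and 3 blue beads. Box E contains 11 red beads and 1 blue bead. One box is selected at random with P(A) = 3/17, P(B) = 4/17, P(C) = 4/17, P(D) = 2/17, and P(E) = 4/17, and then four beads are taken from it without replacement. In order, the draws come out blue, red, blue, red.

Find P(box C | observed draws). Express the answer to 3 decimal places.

Compute the likelihood of the observed sequence for each case: P(data | box A) = (2/8)(6/7)(1/6)(5/5) = 1/28; P(data | box B) = (10/11)(1/10)(9/9)(0/8) = 0; P(data | box C) = (2/5)(3/4)(1/3)(2/2) = 1/10; P(data | box D) = (3/7)(4/6)(2/5)(3/4) = 3/35; P(data | box E) = (1/12)(11/11)(0/10) = 0.
Multiplying each by its prior: 3/17 · 1/28 = 3/476, 4/17 · 0 = 0, 4/17 · 1/10 = 2/85, 2/17 · 3/35 = 6/595, 4/17 · 0 = 0; with total 19/476.
By Bayes' rule, P(box C | data) = (2/85) / (19/476) = 56/95.

0.589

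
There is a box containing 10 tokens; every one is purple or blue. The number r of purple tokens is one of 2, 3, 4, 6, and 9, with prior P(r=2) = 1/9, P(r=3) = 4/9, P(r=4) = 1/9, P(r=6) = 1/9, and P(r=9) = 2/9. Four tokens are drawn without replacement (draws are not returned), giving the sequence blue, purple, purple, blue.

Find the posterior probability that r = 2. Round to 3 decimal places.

The likelihood of the observed sequence under each hypothesis: P(data | r = 2) = (8/10)(2/9)(1/8)(7/7) = 1/45; P(data | r = 3) = (7/10)(3/9)(2/8)(6/7) = 1/20; P(data | r = 4) = (6/10)(4/9)(3/8)(5/7) = 1/14; P(data | r = 6) = (4/10)(6/9)(5/8)(3/7) = 1/14; P(data | r = 9) = (1/10)(9/9)(8/8)(0/7) = 0.
The prior-weighted likelihoods are 1/9 · 1/45 = 1/405, 4/9 · 1/20 = 1/45, 1/9 · 1/14 = 1/126, 1/9 · 1/14 = 1/126, 2/9 · 0 = 0; these sum to 23/567.
Therefore the posterior P(r = 2 | data) = (1/405) / (23/567) = 7/115.

0.061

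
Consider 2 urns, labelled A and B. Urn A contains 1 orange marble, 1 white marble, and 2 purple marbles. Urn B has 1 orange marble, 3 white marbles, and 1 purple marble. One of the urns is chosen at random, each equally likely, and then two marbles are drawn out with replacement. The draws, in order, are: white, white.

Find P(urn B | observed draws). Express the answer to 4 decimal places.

0.8521

Compute the likelihood of the observed sequence for each case: P(data | urn A) = (1/4)(1/4) = 1/16; P(data | urn B) = (3/5)(3/5) = 9/25.
Weighting by the prior gives 1/2 · 1/16 = 1/32, 1/2 · 9/25 = 9/50; these sum to 169/800.
So P(urn B | data) = (9/50) / (169/800) = 144/169.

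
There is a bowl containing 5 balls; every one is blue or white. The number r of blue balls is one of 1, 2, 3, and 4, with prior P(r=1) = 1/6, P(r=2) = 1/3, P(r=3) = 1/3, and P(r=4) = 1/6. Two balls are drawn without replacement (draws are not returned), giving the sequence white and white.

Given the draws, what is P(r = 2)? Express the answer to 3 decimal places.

0.429

The likelihood of the observed sequence under each hypothesis: P(data | r = 1) = (4/5)(3/4) = 3/5; P(data | r = 2) = (3/5)(2/4) = 3/10; P(data | r = 3) = (2/5)(1/4) = 1/10; P(data | r = 4) = (1/5)(0/4) = 0.
Multiplying each by its prior: 1/6 · 3/5 = 1/10, 1/3 · 3/10 = 1/10, 1/3 · 1/10 = 1/30, 1/6 · 0 = 0; these sum to 7/30.
By Bayes' rule, P(r = 2 | data) = (1/10) / (7/30) = 3/7.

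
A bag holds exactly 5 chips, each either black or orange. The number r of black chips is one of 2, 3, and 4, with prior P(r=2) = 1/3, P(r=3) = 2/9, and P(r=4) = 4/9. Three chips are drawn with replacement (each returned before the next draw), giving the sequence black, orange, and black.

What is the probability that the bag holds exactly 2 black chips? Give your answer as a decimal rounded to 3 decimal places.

0.265

The likelihood of the observed sequence under each hypothesis: P(data | r = 2) = (2/5)(3/5)(2/5) = 0.096; P(data | r = 3) = (3/5)(2/5)(3/5) = 0.144; P(data | r = 4) = (4/5)(1/5)(4/5) = 0.128.
Multiplying each by its prior: 1/3 · 0.096 = 0.032, 2/9 · 0.144 = 0.032, 4/9 · 0.128 = 0.056889; summing to 0.12089.
Hence P(r = 2 | data) = (0.032) / (0.12089) = 0.26471.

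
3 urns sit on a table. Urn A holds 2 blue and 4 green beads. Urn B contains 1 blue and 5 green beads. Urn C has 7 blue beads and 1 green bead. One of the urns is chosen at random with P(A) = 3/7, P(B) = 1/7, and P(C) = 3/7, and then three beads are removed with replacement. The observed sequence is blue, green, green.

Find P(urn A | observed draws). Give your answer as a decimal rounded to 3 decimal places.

0.739

The likelihood of the observed sequence under each hypothesis: P(data | urn A) = (2/6)(4/6)(4/6) = 0.14815; P(data | urn B) = (1/6)(5/6)(5/6) = 0.11574; P(data | urn C) = (7/8)(1/8)(1/8) = 0.013672.
Multiplying each by its prior: 3/7 · 0.14815 = 0.063492, 1/7 · 0.11574 = 0.016534, 3/7 · 0.013672 = 0.0058594; these sum to 0.085886.
Therefore the posterior P(urn A | data) = (0.063492) / (0.085886) = 0.73926.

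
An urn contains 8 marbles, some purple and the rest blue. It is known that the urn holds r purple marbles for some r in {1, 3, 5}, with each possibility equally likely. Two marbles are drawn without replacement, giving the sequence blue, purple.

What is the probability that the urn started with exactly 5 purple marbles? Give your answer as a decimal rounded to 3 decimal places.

The likelihood of the observed sequence under each hypothesis: P(data | r = 1) = (7/8)(1/7) = 1/8; P(data | r = 3) = (5/8)(3/7) = 15/56; P(data | r = 5) = (3/8)(5/7) = 15/56.
Multiplying each by its prior: 1/3 · 1/8 = 1/24, 1/3 · 15/56 = 5/56, 1/3 · 15/56 = 5/56; with total 37/168.
By Bayes' rule, P(r = 5 | data) = (5/56) / (37/168) = 15/37.

0.405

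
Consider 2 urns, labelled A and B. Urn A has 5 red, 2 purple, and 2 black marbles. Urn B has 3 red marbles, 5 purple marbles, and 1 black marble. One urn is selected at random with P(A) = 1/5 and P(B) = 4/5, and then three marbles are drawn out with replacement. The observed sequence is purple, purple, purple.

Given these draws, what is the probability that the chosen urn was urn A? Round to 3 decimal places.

Compute the likelihood of the observed sequence for each case: P(data | urn A) = (2/9)(2/9)(2/9) = 0.010974; P(data | urn B) = (5/9)(5/9)(5/9) = 0.17147.
Multiplying each by its prior: 1/5 · 0.010974 = 0.0021948, 4/5 · 0.17147 = 0.13717; with total 0.13937.
So P(urn A | data) = (0.0021948) / (0.13937) = 0.015748.

0.016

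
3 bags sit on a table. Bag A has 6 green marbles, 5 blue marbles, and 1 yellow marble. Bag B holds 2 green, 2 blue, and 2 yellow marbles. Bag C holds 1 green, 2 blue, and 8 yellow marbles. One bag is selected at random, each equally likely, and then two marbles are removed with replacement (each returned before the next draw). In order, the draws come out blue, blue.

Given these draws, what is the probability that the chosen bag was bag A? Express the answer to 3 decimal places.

0.546

Compute the likelihood of the observed sequence for each case: P(data | bag A) = (5/12)(5/12) = 0.17361; P(data | bag B) = (2/6)(2/6) = 0.11111; P(data | bag C) = (2/11)(2/11) = 0.033058.
The prior-weighted likelihoods are 1/3 · 0.17361 = 0.05787, 1/3 · 0.11111 = 0.037037, 1/3 · 0.033058 = 0.011019; summing to 0.10593.
Therefore the posterior P(bag A | data) = (0.05787) / (0.10593) = 0.54632.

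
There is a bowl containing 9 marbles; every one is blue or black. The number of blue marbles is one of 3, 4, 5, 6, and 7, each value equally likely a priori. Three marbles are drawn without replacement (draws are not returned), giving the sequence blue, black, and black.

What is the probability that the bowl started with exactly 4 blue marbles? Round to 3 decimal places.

Compute the likelihood of the observed sequence for each case: P(data | r = 3) = (3/9)(6/8)(5/7) = 5/28; P(data | r = 4) = (4/9)(5/8)(4/7) = 10/63; P(data | r = 5) = (5/9)(4/8)(3/7) = 5/42; P(data | r = 6) = (6/9)(3/8)(2/7) = 1/14; P(data | r = 7) = (7/9)(2/8)(1/7) = 1/36.
Multiplying each by its prior: 1/5 · 5/28 = 1/28, 1/5 · 10/63 = 2/63, 1/5 · 5/42 = 1/42, 1/5 · 1/14 = 1/70, 1/5 · 1/36 = 1/180; these sum to 1/9.
By Bayes' rule, P(r = 4 | data) = (2/63) / (1/9) = 2/7.

0.286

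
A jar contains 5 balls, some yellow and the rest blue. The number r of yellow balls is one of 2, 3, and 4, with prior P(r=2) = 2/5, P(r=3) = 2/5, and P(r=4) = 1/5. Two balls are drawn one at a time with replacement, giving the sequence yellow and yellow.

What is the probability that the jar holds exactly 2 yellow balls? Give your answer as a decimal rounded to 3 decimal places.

The likelihood of the observed sequence under each hypothesis: P(data | r = 2) = (2/5)(2/5) = 4/25; P(data | r = 3) = (3/5)(3/5) = 9/25; P(data | r = 4) = (4/5)(4/5) = 16/25.
The prior-weighted likelihoods are 2/5 · 4/25 = 8/125, 2/5 · 9/25 = 18/125, 1/5 · 16/25 = 16/125; summing to 42/125.
By Bayes' rule, P(r = 2 | data) = (8/125) / (42/125) = 4/21.

0.190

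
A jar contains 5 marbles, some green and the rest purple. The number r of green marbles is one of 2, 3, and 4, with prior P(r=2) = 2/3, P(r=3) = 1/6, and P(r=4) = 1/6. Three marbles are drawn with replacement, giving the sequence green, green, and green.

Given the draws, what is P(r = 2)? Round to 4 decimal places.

Compute the likelihood of the observed sequence for each case: P(data | r = 2) = (2/5)(2/5)(2/5) = 8/125; P(data | r = 3) = (3/5)(3/5)(3/5) = 27/125; P(data | r = 4) = (4/5)(4/5)(4/5) = 64/125.
Multiplying each by its prior: 2/3 · 8/125 = 16/375, 1/6 · 27/125 = 9/250, 1/6 · 64/125 = 32/375; with total 41/250.
Hence P(r = 2 | data) = (16/375) / (41/250) = 32/123.

0.2602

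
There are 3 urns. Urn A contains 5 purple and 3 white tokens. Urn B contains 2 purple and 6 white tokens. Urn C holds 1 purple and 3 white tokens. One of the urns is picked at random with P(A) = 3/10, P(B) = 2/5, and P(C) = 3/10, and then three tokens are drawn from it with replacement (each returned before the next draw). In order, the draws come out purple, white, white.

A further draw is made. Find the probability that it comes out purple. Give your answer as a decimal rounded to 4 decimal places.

0.3292

The likelihood of the observed sequence under each hypothesis: P(data | urn A) = (5/8)(3/8)(3/8) = 0.087891; P(data | urn B) = (2/8)(6/8)(6/8) = 0.14062; P(data | urn C) = (1/4)(3/4)(3/4) = 0.14062.
The prior-weighted likelihoods are 3/10 · 0.087891 = 0.026367, 2/5 · 0.14062 = 0.05625, 3/10 · 0.14062 = 0.042188; with total 0.1248.
Normalising, the posterior is P(urn A | data) = 0.21127, P(urn B | data) = 0.4507, P(urn C | data) = 0.33803.
The predictive probability is P(purple next | data) = (5/8)(0.21127) + (1/4)(0.4507) + (1/4)(0.33803) = 0.32923.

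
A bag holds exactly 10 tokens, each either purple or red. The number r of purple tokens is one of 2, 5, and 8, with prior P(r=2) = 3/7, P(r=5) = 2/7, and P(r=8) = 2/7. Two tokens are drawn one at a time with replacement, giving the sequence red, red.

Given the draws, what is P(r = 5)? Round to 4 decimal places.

Compute the likelihood of the observed sequence for each case: P(data | r = 2) = (8/10)(8/10) = 16/25; P(data | r = 5) = (5/10)(5/10) = 1/4; P(data | r = 8) = (2/10)(2/10) = 1/25.
Weighting by the prior gives 3/7 · 16/25 = 48/175, 2/7 · 1/4 = 1/14, 2/7 · 1/25 = 2/175; with total 5/14.
Hence P(r = 5 | data) = (1/14) / (5/14) = 1/5.

0.2000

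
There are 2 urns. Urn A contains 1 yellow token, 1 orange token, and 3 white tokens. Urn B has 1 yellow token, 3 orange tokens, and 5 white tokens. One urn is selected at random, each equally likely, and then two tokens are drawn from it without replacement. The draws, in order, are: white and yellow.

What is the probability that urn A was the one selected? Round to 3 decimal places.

0.684

Compute the likelihood of the observed sequence for each case: P(data | urn A) = (3/5)(1/4) = 3/20; P(data | urn B) = (5/9)(1/8) = 5/72.
Weighting by the prior gives 1/2 · 3/20 = 3/40, 1/2 · 5/72 = 5/144; summing to 79/720.
Hence P(urn A | data) = (3/40) / (79/720) = 54/79.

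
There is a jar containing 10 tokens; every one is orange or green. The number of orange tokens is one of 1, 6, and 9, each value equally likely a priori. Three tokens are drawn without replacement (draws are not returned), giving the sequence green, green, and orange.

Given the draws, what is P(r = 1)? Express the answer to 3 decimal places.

0.500

For each hypothesis, P(data | H) works out to: P(data | r = 1) = (9/10)(8/9)(1/8) = 1/10; P(data | r = 6) = (4/10)(3/9)(6/8) = 1/10; P(data | r = 9) = (1/10)(0/9) = 0.
The prior-weighted likelihoods are 1/3 · 1/10 = 1/30, 1/3 · 1/10 = 1/30, 1/3 · 0 = 0; summing to 1/15.
Therefore the posterior P(r = 1 | data) = (1/30) / (1/15) = 1/2.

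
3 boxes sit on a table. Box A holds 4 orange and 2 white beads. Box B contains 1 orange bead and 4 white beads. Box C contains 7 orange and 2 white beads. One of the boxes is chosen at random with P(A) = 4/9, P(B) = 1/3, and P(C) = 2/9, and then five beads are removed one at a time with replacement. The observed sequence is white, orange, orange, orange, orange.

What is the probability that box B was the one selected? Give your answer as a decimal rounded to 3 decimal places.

For each hypothesis, P(data | H) works out to: P(data | box A) = (2/6)(4/6)(4/6)(4/6)(4/6) = 0.065844; P(data | box B) = (4/5)(1/5)(1/5)(1/5)(1/5) = 0.00128; P(data | box C) = (2/9)(7/9)(7/9)(7/9)(7/9) = 0.081322.
Weighting by the prior gives 4/9 · 0.065844 = 0.029264, 1/3 · 0.00128 = 0.00042667, 2/9 · 0.081322 = 0.018072; these sum to 0.047762.
Therefore the posterior P(box B | data) = (0.00042667) / (0.047762) = 0.0089332.

0.009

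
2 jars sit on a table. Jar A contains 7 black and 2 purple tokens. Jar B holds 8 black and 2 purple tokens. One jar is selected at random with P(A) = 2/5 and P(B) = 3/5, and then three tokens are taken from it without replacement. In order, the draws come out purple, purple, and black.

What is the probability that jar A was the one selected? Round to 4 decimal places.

Under each hypothesis, the probability of the observed sequence is: P(data | jar A) = (2/9)(1/8)(7/7) = 1/36; P(data | jar B) = (2/10)(1/9)(8/8) = 1/45.
Weighting by the prior gives 2/5 · 1/36 = 1/90, 3/5 · 1/45 = 1/75; summing to 11/450.
Hence P(jar A | data) = (1/90) / (11/450) = 5/11.

0.4545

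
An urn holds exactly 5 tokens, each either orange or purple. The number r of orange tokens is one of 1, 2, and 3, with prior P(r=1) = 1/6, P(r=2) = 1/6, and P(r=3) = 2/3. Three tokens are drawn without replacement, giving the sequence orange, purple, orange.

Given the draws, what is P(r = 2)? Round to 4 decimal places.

0.1111

Under each hypothesis, the probability of the observed sequence is: P(data | r = 1) = (1/5)(4/4)(0/3) = 0; P(data | r = 2) = (2/5)(3/4)(1/3) = 1/10; P(data | r = 3) = (3/5)(2/4)(2/3) = 1/5.
Multiplying each by its prior: 1/6 · 0 = 0, 1/6 · 1/10 = 1/60, 2/3 · 1/5 = 2/15; summing to 3/20.
By Bayes' rule, P(r = 2 | data) = (1/60) / (3/20) = 1/9.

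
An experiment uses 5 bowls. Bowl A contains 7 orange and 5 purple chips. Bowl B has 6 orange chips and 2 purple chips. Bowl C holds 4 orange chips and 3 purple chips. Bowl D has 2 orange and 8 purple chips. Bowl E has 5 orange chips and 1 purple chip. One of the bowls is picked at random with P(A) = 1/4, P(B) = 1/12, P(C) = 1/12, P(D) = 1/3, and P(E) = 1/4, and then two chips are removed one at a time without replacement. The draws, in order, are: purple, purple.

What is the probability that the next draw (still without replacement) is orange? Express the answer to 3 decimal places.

Under each hypothesis, the probability of the observed sequence is: P(data | bowl A) = (5/12)(4/11) = 0.15152; P(data | bowl B) = (2/8)(1/7) = 0.035714; P(data | bowl C) = (3/7)(2/6) = 0.14286; P(data | bowl D) = (8/10)(7/9) = 0.62222; P(data | bowl E) = (1/6)(0/5) = 0.
The prior-weighted likelihoods are 1/4 · 0.15152 = 0.037879, 1/12 · 0.035714 = 0.0029762, 1/12 · 0.14286 = 0.011905, 1/3 · 0.62222 = 0.20741, 1/4 · 0 = 0; with total 0.26017.
Dividing through by the total gives posterior P(bowl A | data) = 0.14559, P(bowl B | data) = 0.01144, P(bowl C | data) = 0.045758, P(bowl D | data) = 0.79721, P(bowl E | data) = 0.
Averaging over the posterior, P(orange next | data) = (7/10)(0.14559) + (1)(0.01144) + (4/5)(0.045758) + (1/4)(0.79721) = 0.34926.

0.349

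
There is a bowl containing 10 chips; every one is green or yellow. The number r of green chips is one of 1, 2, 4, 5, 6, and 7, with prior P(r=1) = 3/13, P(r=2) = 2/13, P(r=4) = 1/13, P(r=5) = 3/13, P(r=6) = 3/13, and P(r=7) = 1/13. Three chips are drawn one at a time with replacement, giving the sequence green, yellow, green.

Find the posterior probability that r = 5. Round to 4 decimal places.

0.3287

For each hypothesis, P(data | H) works out to: P(data | r = 1) = (1/10)(9/10)(1/10) = 0.009; P(data | r = 2) = (2/10)(8/10)(2/10) = 0.032; P(data | r = 4) = (4/10)(6/10)(4/10) = 0.096; P(data | r = 5) = (5/10)(5/10)(5/10) = 0.125; P(data | r = 6) = (6/10)(4/10)(6/10) = 0.144; P(data | r = 7) = (7/10)(3/10)(7/10) = 0.147.
The prior-weighted likelihoods are 3/13 · 0.009 = 0.0020769, 2/13 · 0.032 = 0.0049231, 1/13 · 0.096 = 0.0073846, 3/13 · 0.125 = 0.028846, 3/13 · 0.144 = 0.033231, 1/13 · 0.147 = 0.011308; with total 0.087769.
Hence P(r = 5 | data) = (0.028846) / (0.087769) = 0.32866.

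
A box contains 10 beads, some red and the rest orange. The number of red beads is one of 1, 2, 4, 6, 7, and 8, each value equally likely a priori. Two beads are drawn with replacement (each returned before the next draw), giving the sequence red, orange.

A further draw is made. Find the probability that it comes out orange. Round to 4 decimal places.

0.4945

Compute the likelihood of the observed sequence for each case: P(data | r = 1) = (1/10)(9/10) = 9/100; P(data | r = 2) = (2/10)(8/10) = 4/25; P(data | r = 4) = (4/10)(6/10) = 6/25; P(data | r = 6) = (6/10)(4/10) = 6/25; P(data | r = 7) = (7/10)(3/10) = 21/100; P(data | r = 8) = (8/10)(2/10) = 4/25.
Weighting by the prior gives 1/6 · 9/100 = 3/200, 1/6 · 4/25 = 2/75, 1/6 · 6/25 = 1/25, 1/6 · 6/25 = 1/25, 1/6 · 21/100 = 7/200, 1/6 · 4/25 = 2/75; these sum to 11/60.
The posterior is then P(r = 1 | data) = 9/110, P(r = 2 | data) = 8/55, P(r = 4 | data) = 12/55, P(r = 6 | data) = 12/55, P(r = 7 | data) = 21/110, P(r = 8 | data) = 8/55.
Averaging over the posterior, P(orange next | data) = (9/10)(9/110) + (4/5)(8/55) + (3/5)(12/55) + (2/5)(12/55) + (3/10)(21/110) + (1/5)(8/55) = 136/275.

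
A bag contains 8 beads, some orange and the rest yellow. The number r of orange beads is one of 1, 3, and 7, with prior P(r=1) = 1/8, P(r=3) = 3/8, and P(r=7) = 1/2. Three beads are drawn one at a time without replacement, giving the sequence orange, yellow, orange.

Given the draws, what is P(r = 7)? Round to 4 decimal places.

For each hypothesis, P(data | H) works out to: P(data | r = 1) = (1/8)(7/7)(0/6) = 0; P(data | r = 3) = (3/8)(5/7)(2/6) = 5/56; P(data | r = 7) = (7/8)(1/7)(6/6) = 1/8.
Weighting by the prior gives 1/8 · 0 = 0, 3/8 · 5/56 = 15/448, 1/2 · 1/8 = 1/16; with total 43/448.
So P(r = 7 | data) = (1/16) / (43/448) = 28/43.

0.6512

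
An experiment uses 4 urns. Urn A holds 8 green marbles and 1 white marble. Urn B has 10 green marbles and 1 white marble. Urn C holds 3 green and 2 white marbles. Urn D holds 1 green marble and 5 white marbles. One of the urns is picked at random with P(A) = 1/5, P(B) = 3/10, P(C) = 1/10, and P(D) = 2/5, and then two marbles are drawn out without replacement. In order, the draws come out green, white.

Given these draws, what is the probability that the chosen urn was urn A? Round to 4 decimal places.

For each hypothesis, P(data | H) works out to: P(data | urn A) = (8/9)(1/8) = 0.11111; P(data | urn B) = (10/11)(1/10) = 0.090909; P(data | urn C) = (3/5)(2/4) = 0.3; P(data | urn D) = (1/6)(5/5) = 0.16667.
Weighting by the prior gives 1/5 · 0.11111 = 0.022222, 3/10 · 0.090909 = 0.027273, 1/10 · 0.3 = 0.03, 2/5 · 0.16667 = 0.066667; these sum to 0.14616.
Therefore the posterior P(urn A | data) = (0.022222) / (0.14616) = 0.15204.

0.1520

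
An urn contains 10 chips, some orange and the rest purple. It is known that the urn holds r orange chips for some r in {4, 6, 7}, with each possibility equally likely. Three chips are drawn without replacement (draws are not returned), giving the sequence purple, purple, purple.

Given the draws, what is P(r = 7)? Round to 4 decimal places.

Compute the likelihood of the observed sequence for each case: P(data | r = 4) = (6/10)(5/9)(4/8) = 1/6; P(data | r = 6) = (4/10)(3/9)(2/8) = 1/30; P(data | r = 7) = (3/10)(2/9)(1/8) = 1/120.
Weighting by the prior gives 1/3 · 1/6 = 1/18, 1/3 · 1/30 = 1/90, 1/3 · 1/120 = 1/360; these sum to 5/72.
Therefore the posterior P(r = 7 | data) = (1/360) / (5/72) = 1/25.

0.0400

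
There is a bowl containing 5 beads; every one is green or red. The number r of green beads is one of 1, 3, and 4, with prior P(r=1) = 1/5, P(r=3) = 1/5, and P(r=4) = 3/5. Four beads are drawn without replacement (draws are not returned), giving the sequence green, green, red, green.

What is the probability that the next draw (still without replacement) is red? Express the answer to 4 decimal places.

Under each hypothesis, the probability of the observed sequence is: P(data | r = 1) = (1/5)(0/4) = 0; P(data | r = 3) = (3/5)(2/4)(2/3)(1/2) = 1/10; P(data | r = 4) = (4/5)(3/4)(1/3)(2/2) = 1/5.
Weighting by the prior gives 1/5 · 0 = 0, 1/5 · 1/10 = 1/50, 3/5 · 1/5 = 3/25; these sum to 7/50.
The posterior is then P(r = 1 | data) = 0, P(r = 3 | data) = 1/7, P(r = 4 | data) = 6/7.
The predictive probability is P(red next | data) = (1)(1/7) + (0)(6/7) = 1/7.

0.1429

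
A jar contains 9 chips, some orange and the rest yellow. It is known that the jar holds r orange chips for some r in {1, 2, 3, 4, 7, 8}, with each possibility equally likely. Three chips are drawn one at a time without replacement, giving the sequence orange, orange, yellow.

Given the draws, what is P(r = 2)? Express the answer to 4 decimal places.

0.0560

Compute the likelihood of the observed sequence for each case: P(data | r = 1) = (1/9)(0/8) = 0; P(data | r = 2) = (2/9)(1/8)(7/7) = 0.027778; P(data | r = 3) = (3/9)(2/8)(6/7) = 0.071429; P(data | r = 4) = (4/9)(3/8)(5/7) = 0.11905; P(data | r = 7) = (7/9)(6/8)(2/7) = 0.16667; P(data | r = 8) = (8/9)(7/8)(1/7) = 0.11111.
Weighting by the prior gives 1/6 · 0 = 0, 1/6 · 0.027778 = 0.0046296, 1/6 · 0.071429 = 0.011905, 1/6 · 0.11905 = 0.019841, 1/6 · 0.16667 = 0.027778, 1/6 · 0.11111 = 0.018519; summing to 0.082672.
Therefore the posterior P(r = 2 | data) = (0.0046296) / (0.082672) = 0.056.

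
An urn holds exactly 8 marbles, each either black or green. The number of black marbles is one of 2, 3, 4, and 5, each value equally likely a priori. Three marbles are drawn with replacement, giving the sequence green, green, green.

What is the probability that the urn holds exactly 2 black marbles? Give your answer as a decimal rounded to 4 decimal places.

Under each hypothesis, the probability of the observed sequence is: P(data | r = 2) = (6/8)(6/8)(6/8) = 0.42188; P(data | r = 3) = (5/8)(5/8)(5/8) = 0.24414; P(data | r = 4) = (4/8)(4/8)(4/8) = 0.125; P(data | r = 5) = (3/8)(3/8)(3/8) = 0.052734.
The prior-weighted likelihoods are 1/4 · 0.42188 = 0.10547, 1/4 · 0.24414 = 0.061035, 1/4 · 0.125 = 0.03125, 1/4 · 0.052734 = 0.013184; with total 0.21094.
So P(r = 2 | data) = (0.10547) / (0.21094) = 0.5.

0.5000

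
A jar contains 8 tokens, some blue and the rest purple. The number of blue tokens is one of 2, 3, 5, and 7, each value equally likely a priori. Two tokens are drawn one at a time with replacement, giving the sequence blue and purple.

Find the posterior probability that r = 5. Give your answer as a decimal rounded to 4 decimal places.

The likelihood of the observed sequence under each hypothesis: P(data | r = 2) = (2/8)(6/8) = 3/16; P(data | r = 3) = (3/8)(5/8) = 15/64; P(data | r = 5) = (5/8)(3/8) = 15/64; P(data | r = 7) = (7/8)(1/8) = 7/64.
Multiplying each by its prior: 1/4 · 3/16 = 3/64, 1/4 · 15/64 = 15/256, 1/4 · 15/64 = 15/256, 1/4 · 7/64 = 7/256; these sum to 49/256.
By Bayes' rule, P(r = 5 | data) = (15/256) / (49/256) = 15/49.

0.3061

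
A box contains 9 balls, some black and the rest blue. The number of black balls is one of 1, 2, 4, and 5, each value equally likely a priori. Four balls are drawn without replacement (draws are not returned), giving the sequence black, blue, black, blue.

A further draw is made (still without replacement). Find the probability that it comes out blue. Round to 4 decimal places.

The likelihood of the observed sequence under each hypothesis: P(data | r = 1) = (1/9)(8/8)(0/7) = 0; P(data | r = 2) = (2/9)(7/8)(1/7)(6/6) = 0.027778; P(data | r = 4) = (4/9)(5/8)(3/7)(4/6) = 0.079365; P(data | r = 5) = (5/9)(4/8)(4/7)(3/6) = 0.079365.
Multiplying each by its prior: 1/4 · 0 = 0, 1/4 · 0.027778 = 0.0069444, 1/4 · 0.079365 = 0.019841, 1/4 · 0.079365 = 0.019841; these sum to 0.046627.
Dividing through by the total gives posterior P(r = 1 | data) = 0, P(r = 2 | data) = 0.14894, P(r = 4 | data) = 0.42553, P(r = 5 | data) = 0.42553.
So P(blue next | data) = Σ P(blue next | H) P(H | data) = (1)(0.14894) + (3/5)(0.42553) + (2/5)(0.42553) = 0.57447.

0.5745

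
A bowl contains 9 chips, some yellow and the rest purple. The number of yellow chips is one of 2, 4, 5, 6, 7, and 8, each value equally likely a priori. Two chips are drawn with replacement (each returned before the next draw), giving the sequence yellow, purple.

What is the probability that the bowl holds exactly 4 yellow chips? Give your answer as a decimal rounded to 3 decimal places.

Under each hypothesis, the probability of the observed sequence is: P(data | r = 2) = (2/9)(7/9) = 14/81; P(data | r = 4) = (4/9)(5/9) = 20/81; P(data | r = 5) = (5/9)(4/9) = 20/81; P(data | r = 6) = (6/9)(3/9) = 2/9; P(data | r = 7) = (7/9)(2/9) = 14/81; P(data | r = 8) = (8/9)(1/9) = 8/81.
The prior-weighted likelihoods are 1/6 · 14/81 = 7/243, 1/6 · 20/81 = 10/243, 1/6 · 20/81 = 10/243, 1/6 · 2/9 = 1/27, 1/6 · 14/81 = 7/243, 1/6 · 8/81 = 4/243; summing to 47/243.
So P(r = 4 | data) = (10/243) / (47/243) = 10/47.

0.213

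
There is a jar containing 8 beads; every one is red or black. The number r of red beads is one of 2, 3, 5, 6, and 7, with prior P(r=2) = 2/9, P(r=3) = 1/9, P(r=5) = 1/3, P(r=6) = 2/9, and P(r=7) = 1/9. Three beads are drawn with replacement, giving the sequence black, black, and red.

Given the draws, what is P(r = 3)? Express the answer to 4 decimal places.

0.1834

For each hypothesis, P(data | H) works out to: P(data | r = 2) = (6/8)(6/8)(2/8) = 0.14062; P(data | r = 3) = (5/8)(5/8)(3/8) = 0.14648; P(data | r = 5) = (3/8)(3/8)(5/8) = 0.087891; P(data | r = 6) = (2/8)(2/8)(6/8) = 0.046875; P(data | r = 7) = (1/8)(1/8)(7/8) = 0.013672.
Weighting by the prior gives 2/9 · 0.14062 = 0.03125, 1/9 · 0.14648 = 0.016276, 1/3 · 0.087891 = 0.029297, 2/9 · 0.046875 = 0.010417, 1/9 · 0.013672 = 0.0015191; with total 0.088759.
Hence P(r = 3 | data) = (0.016276) / (0.088759) = 0.18337.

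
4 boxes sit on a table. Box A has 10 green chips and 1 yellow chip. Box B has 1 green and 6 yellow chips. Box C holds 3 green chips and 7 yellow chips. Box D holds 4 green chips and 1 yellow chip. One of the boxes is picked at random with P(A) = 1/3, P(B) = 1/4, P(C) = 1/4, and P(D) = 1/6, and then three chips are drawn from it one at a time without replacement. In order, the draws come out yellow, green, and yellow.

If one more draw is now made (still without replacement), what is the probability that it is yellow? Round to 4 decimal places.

0.8427

Under each hypothesis, the probability of the observed sequence is: P(data | box A) = (1/11)(10/10)(0/9) = 0; P(data | box B) = (6/7)(1/6)(5/5) = 0.14286; P(data | box C) = (7/10)(3/9)(6/8) = 0.175; P(data | box D) = (1/5)(4/4)(0/3) = 0.
The prior-weighted likelihoods are 1/3 · 0 = 0, 1/4 · 0.14286 = 0.035714, 1/4 · 0.175 = 0.04375, 1/6 · 0 = 0; summing to 0.079464.
Dividing through by the total gives posterior P(box A | data) = 0, P(box B | data) = 0.44944, P(box C | data) = 0.55056, P(box D | data) = 0.
So P(yellow next | data) = Σ P(yellow next | H) P(H | data) = (1)(0.44944) + (5/7)(0.55056) = 0.8427.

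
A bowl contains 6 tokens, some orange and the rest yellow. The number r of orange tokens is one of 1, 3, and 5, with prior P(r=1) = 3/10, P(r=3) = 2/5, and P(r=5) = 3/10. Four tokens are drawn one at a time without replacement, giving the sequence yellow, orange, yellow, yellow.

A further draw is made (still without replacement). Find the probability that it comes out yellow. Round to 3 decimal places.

For each hypothesis, P(data | H) works out to: P(data | r = 1) = (5/6)(1/5)(4/4)(3/3) = 1/6; P(data | r = 3) = (3/6)(3/5)(2/4)(1/3) = 1/20; P(data | r = 5) = (1/6)(5/5)(0/4) = 0.
The prior-weighted likelihoods are 3/10 · 1/6 = 1/20, 2/5 · 1/20 = 1/50, 3/10 · 0 = 0; these sum to 7/100.
The posterior is then P(r = 1 | data) = 5/7, P(r = 3 | data) = 2/7, P(r = 5 | data) = 0.
The predictive probability is P(yellow next | data) = (1)(5/7) + (0)(2/7) = 5/7.

0.714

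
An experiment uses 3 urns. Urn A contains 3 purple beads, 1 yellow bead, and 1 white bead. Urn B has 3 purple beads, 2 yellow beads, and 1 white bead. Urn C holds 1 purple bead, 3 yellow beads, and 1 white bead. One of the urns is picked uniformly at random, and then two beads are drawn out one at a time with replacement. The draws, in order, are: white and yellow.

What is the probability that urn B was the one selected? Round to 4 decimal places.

0.2577

The likelihood of the observed sequence under each hypothesis: P(data | urn A) = (1/5)(1/5) = 0.04; P(data | urn B) = (1/6)(2/6) = 0.055556; P(data | urn C) = (1/5)(3/5) = 0.12.
Weighting by the prior gives 1/3 · 0.04 = 0.013333, 1/3 · 0.055556 = 0.018519, 1/3 · 0.12 = 0.04; with total 0.071852.
Hence P(urn B | data) = (0.018519) / (0.071852) = 0.25773.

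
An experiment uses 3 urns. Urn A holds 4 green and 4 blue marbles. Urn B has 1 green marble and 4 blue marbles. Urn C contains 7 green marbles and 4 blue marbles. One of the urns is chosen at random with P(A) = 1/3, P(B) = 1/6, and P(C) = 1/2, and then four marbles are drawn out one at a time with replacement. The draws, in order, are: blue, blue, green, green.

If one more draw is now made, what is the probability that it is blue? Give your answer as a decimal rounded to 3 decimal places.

0.454

Under each hypothesis, the probability of the observed sequence is: P(data | urn A) = (4/8)(4/8)(4/8)(4/8) = 0.0625; P(data | urn B) = (4/5)(4/5)(1/5)(1/5) = 0.0256; P(data | urn C) = (4/11)(4/11)(7/11)(7/11) = 0.053548.
Multiplying each by its prior: 1/3 · 0.0625 = 0.020833, 1/6 · 0.0256 = 0.0042667, 1/2 · 0.053548 = 0.026774; summing to 0.051874.
The posterior is then P(urn A | data) = 0.40161, P(urn B | data) = 0.08225, P(urn C | data) = 0.51614.
So P(blue next | data) = Σ P(blue next | H) P(H | data) = (1/2)(0.40161) + (4/5)(0.08225) + (4/11)(0.51614) = 0.45429.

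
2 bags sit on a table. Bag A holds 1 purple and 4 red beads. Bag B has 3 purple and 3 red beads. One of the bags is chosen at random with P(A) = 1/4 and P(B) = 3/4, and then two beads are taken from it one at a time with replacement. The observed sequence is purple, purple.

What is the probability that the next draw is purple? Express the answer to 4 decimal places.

0.4848

The likelihood of the observed sequence under each hypothesis: P(data | bag A) = (1/5)(1/5) = 1/25; P(data | bag B) = (3/6)(3/6) = 1/4.
The prior-weighted likelihoods are 1/4 · 1/25 = 1/100, 3/4 · 1/4 = 3/16; summing to 79/400.
Dividing through by the total gives posterior P(bag A | data) = 4/79, P(bag B | data) = 75/79.
So P(purple next | data) = Σ P(purple next | H) P(H | data) = (1/5)(4/79) + (1/2)(75/79) = 383/790.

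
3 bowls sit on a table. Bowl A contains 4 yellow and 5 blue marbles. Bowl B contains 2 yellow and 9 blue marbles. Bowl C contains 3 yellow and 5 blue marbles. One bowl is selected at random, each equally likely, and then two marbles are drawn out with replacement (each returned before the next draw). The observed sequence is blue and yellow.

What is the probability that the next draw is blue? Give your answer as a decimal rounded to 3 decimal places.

0.643

For each hypothesis, P(data | H) works out to: P(data | bowl A) = (5/9)(4/9) = 0.24691; P(data | bowl B) = (9/11)(2/11) = 0.14876; P(data | bowl C) = (5/8)(3/8) = 0.23438.
Multiplying each by its prior: 1/3 · 0.24691 = 0.082305, 1/3 · 0.14876 = 0.049587, 1/3 · 0.23438 = 0.078125; these sum to 0.21002.
The posterior is then P(bowl A | data) = 0.3919, P(bowl B | data) = 0.23611, P(bowl C | data) = 0.37199.
The predictive probability is P(blue next | data) = (5/9)(0.3919) + (9/11)(0.23611) + (5/8)(0.37199) = 0.6434.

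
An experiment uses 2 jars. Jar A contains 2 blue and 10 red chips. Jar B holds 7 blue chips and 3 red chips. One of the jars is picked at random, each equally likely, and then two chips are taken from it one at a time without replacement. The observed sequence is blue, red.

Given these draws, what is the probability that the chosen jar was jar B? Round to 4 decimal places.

0.6063

The likelihood of the observed sequence under each hypothesis: P(data | jar A) = (2/12)(10/11) = 5/33; P(data | jar B) = (7/10)(3/9) = 7/30.
Multiplying each by its prior: 1/2 · 5/33 = 5/66, 1/2 · 7/30 = 7/60; these sum to 127/660.
Hence P(jar B | data) = (7/60) / (127/660) = 77/127.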